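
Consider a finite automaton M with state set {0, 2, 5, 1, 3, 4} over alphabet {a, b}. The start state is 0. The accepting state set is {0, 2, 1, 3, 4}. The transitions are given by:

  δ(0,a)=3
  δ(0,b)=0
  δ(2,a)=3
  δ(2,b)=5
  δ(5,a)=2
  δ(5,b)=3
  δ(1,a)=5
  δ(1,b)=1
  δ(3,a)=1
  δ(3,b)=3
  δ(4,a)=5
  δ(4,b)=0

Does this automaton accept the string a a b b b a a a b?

start at 0
read 'a': 0 → 3
read 'a': 3 → 1
read 'b': 1 → 1
read 'b': 1 → 1
read 'b': 1 → 1
read 'a': 1 → 5
read 'a': 5 → 2
read 'a': 2 → 3
read 'b': 3 → 3
End state 3 is accepting.

Yes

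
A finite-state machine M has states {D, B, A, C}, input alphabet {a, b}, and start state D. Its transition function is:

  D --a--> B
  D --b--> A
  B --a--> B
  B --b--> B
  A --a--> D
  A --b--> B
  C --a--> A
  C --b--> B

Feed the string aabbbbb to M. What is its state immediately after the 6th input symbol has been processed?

Trace: D -a-> B -a-> B -b-> B -b-> B -b-> B -b-> B
After 6 symbols: B.

B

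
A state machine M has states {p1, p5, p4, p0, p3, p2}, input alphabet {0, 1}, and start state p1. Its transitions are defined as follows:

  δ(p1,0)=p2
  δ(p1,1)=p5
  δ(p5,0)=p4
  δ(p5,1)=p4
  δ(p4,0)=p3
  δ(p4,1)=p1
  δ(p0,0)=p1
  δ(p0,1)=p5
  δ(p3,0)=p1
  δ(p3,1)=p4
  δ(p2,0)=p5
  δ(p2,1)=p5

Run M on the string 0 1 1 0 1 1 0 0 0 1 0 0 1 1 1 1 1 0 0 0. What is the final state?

start at p1
read '0': p1 → p2
read '1': p2 → p5
read '1': p5 → p4
read '0': p4 → p3
read '1': p3 → p4
read '1': p4 → p1
read '0': p1 → p2
read '0': p2 → p5
read '0': p5 → p4
read '1': p4 → p1
read '0': p1 → p2
read '0': p2 → p5
read '1': p5 → p4
read '1': p4 → p1
read '1': p1 → p5
read '1': p5 → p4
read '1': p4 → p1
read '0': p1 → p2
read '0': p2 → p5
read '0': p5 → p4

p4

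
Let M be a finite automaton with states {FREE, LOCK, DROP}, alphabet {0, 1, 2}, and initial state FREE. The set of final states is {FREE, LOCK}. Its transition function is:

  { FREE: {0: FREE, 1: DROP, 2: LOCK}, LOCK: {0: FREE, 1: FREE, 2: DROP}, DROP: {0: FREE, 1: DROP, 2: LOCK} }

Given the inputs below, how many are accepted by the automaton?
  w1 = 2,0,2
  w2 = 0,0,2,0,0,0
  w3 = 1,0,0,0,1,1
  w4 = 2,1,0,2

w1: Trace: FREE -2-> LOCK -0-> FREE -2-> LOCK  → end LOCK, accepted
w2: Trace: FREE -0-> FREE -0-> FREE -2-> LOCK -0-> FREE -0-> FREE -0-> FREE  → end FREE, accepted
w3: Trace: FREE -1-> DROP -0-> FREE -0-> FREE -0-> FREE -1-> DROP -1-> DROP  → end DROP, rejected
w4: Trace: FREE -2-> LOCK -1-> FREE -0-> FREE -2-> LOCK  → end LOCK, accepted

3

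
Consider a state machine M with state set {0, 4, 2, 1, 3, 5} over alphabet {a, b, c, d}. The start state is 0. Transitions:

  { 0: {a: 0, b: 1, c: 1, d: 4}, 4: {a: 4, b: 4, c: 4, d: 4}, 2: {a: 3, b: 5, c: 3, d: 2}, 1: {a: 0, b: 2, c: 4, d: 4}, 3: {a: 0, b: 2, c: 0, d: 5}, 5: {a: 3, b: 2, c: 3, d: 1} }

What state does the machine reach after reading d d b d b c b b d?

4

Trace: 0 -d-> 4 -d-> 4 -b-> 4 -d-> 4 -b-> 4 -c-> 4 -b-> 4 -b-> 4 -d-> 4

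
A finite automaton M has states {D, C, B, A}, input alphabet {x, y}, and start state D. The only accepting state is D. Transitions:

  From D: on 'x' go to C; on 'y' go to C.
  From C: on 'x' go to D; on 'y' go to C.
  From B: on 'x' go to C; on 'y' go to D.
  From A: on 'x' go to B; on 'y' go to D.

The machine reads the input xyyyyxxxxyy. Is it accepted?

start at D
read 'x': D → C
read 'y': C → C
read 'y': C → C
read 'y': C → C
read 'y': C → C
read 'x': C → D
read 'x': D → C
read 'x': C → D
read 'x': D → C
read 'y': C → C
read 'y': C → C
End state C is not accepting.

No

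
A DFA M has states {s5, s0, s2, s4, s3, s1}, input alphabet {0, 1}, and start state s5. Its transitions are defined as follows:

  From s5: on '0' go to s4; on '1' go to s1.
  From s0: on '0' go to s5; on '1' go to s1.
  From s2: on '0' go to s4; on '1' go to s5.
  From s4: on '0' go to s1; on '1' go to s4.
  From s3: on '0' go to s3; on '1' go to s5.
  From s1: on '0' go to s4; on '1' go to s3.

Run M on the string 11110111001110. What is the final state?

s1

start at s5
read '1': s5 → s1
read '1': s1 → s3
read '1': s3 → s5
read '1': s5 → s1
read '0': s1 → s4
read '1': s4 → s4
read '1': s4 → s4
read '1': s4 → s4
read '0': s4 → s1
read '0': s1 → s4
read '1': s4 → s4
read '1': s4 → s4
read '1': s4 → s4
read '0': s4 → s1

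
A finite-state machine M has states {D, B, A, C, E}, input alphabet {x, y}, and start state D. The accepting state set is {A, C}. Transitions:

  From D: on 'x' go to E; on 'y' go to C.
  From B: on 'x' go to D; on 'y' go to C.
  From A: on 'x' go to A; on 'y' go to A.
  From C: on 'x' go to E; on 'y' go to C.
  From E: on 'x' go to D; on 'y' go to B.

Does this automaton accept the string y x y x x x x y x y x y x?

No

start at D
read 'y': D → C
read 'x': C → E
read 'y': E → B
read 'x': B → D
read 'x': D → E
read 'x': E → D
read 'x': D → E
read 'y': E → B
read 'x': B → D
read 'y': D → C
read 'x': C → E
read 'y': E → B
read 'x': B → D
End state D is not accepting.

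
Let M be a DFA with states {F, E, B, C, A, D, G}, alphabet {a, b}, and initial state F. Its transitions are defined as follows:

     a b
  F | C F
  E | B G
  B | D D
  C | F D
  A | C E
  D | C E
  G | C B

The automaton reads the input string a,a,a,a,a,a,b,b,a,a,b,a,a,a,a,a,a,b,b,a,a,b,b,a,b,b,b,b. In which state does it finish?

Trace: F -a-> C -a-> F -a-> C -a-> F -a-> C -a-> F -b-> F -b-> F -a-> C -a-> F -b-> F -a-> C -a-> F -a-> C -a-> F -a-> C -a-> F -b-> F -b-> F -a-> C -a-> F -b-> F -b-> F -a-> C -b-> D -b-> E -b-> G -b-> B

B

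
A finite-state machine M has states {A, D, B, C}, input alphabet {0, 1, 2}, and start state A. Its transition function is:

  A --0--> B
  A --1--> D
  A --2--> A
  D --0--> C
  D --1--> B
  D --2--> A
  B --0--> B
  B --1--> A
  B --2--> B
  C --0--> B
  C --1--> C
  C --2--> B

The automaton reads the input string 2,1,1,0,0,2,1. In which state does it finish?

A

start at A
read '2': A → A
read '1': A → D
read '1': D → B
read '0': B → B
read '0': B → B
read '2': B → B
read '1': B → A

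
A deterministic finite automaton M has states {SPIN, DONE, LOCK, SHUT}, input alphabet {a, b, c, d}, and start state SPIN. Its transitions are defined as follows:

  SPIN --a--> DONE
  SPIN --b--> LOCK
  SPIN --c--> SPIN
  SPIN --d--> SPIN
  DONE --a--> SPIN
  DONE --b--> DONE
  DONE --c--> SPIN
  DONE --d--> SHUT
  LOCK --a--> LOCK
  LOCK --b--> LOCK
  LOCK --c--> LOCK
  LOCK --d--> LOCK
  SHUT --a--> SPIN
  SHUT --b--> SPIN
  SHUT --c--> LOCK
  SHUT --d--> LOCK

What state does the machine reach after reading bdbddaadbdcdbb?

LOCK

start at SPIN
read 'b': SPIN → LOCK
read 'd': LOCK → LOCK
read 'b': LOCK → LOCK
read 'd': LOCK → LOCK
read 'd': LOCK → LOCK
read 'a': LOCK → LOCK
read 'a': LOCK → LOCK
read 'd': LOCK → LOCK
read 'b': LOCK → LOCK
read 'd': LOCK → LOCK
read 'c': LOCK → LOCK
read 'd': LOCK → LOCK
read 'b': LOCK → LOCK
read 'b': LOCK → LOCK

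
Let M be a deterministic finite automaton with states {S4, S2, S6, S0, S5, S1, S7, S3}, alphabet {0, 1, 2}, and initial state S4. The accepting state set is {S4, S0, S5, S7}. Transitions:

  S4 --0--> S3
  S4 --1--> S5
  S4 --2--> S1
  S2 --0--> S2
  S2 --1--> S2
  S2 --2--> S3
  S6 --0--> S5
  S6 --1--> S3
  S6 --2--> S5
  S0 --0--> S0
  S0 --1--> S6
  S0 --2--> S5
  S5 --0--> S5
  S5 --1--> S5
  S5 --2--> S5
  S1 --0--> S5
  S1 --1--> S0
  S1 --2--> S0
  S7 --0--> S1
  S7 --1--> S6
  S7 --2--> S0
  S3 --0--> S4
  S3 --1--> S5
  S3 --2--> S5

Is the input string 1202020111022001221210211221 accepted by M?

Trace: S4 -1-> S5 -2-> S5 -0-> S5 -2-> S5 -0-> S5 -2-> S5 -0-> S5 -1-> S5 -1-> S5 -1-> S5 -0-> S5 -2-> S5 -2-> S5 -0-> S5 -0-> S5 -1-> S5 -2-> S5 -2-> S5 -1-> S5 -2-> S5 -1-> S5 -0-> S5 -2-> S5 -1-> S5 -1-> S5 -2-> S5 -2-> S5 -1-> S5
End state S5 is accepting.

Yes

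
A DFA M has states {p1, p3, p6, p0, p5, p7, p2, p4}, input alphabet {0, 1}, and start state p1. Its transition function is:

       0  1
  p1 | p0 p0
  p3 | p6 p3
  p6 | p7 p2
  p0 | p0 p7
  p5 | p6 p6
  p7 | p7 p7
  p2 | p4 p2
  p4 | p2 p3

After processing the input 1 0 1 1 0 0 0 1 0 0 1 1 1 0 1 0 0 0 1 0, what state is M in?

Trace: p1 -1-> p0 -0-> p0 -1-> p7 -1-> p7 -0-> p7 -0-> p7 -0-> p7 -1-> p7 -0-> p7 -0-> p7 -1-> p7 -1-> p7 -1-> p7 -0-> p7 -1-> p7 -0-> p7 -0-> p7 -0-> p7 -1-> p7 -0-> p7

p7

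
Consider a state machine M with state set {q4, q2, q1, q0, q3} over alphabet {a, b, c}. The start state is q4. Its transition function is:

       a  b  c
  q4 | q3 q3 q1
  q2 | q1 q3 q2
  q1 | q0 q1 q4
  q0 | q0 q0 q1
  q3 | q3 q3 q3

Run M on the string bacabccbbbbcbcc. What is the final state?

Trace: q4 -b-> q3 -a-> q3 -c-> q3 -a-> q3 -b-> q3 -c-> q3 -c-> q3 -b-> q3 -b-> q3 -b-> q3 -b-> q3 -c-> q3 -b-> q3 -c-> q3 -c-> q3

q3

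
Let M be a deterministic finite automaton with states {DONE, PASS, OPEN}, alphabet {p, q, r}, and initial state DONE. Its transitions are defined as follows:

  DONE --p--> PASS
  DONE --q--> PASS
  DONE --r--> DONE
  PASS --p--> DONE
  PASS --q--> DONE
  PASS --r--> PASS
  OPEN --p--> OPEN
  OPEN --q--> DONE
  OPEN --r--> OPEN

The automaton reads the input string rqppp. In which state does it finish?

DONE

DONE → DONE → PASS → DONE → PASS → DONE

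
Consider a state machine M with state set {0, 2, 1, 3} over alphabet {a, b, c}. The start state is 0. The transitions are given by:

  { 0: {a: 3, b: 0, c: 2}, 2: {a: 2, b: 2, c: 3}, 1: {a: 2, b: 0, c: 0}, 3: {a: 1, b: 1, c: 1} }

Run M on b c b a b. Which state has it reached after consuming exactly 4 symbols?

0 → 0 → 2 → 2 → 2
After 4 symbols: 2.

2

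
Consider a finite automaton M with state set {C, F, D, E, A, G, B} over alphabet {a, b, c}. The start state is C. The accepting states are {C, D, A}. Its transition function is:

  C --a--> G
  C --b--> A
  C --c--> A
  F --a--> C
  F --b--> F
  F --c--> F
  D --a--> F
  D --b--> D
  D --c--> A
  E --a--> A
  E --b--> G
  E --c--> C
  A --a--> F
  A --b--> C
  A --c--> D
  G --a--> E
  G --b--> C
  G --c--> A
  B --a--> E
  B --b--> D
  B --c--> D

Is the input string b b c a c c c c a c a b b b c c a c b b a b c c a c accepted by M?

Yes

start at C
read 'b': C → A
read 'b': A → C
read 'c': C → A
read 'a': A → F
read 'c': F → F
read 'c': F → F
read 'c': F → F
read 'c': F → F
read 'a': F → C
read 'c': C → A
read 'a': A → F
read 'b': F → F
read 'b': F → F
read 'b': F → F
read 'c': F → F
read 'c': F → F
read 'a': F → C
read 'c': C → A
read 'b': A → C
read 'b': C → A
read 'a': A → F
read 'b': F → F
read 'c': F → F
read 'c': F → F
read 'a': F → C
read 'c': C → A
End state A is accepting.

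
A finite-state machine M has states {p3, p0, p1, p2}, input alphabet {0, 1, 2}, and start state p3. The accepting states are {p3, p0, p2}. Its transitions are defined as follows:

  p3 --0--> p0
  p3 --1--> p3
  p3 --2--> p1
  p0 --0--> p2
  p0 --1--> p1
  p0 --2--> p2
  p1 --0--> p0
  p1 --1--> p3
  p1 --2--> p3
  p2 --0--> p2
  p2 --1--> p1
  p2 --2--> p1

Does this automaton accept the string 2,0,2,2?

No

p3 → p1 → p0 → p2 → p1
End state p1 is not accepting.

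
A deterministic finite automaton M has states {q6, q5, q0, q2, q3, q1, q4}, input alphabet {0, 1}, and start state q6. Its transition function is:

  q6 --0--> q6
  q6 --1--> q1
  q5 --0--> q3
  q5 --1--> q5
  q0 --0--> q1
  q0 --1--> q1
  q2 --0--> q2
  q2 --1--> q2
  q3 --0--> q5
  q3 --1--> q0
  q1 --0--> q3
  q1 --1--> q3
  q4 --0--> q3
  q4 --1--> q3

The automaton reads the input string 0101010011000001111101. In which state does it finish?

Trace: q6 -0-> q6 -1-> q1 -0-> q3 -1-> q0 -0-> q1 -1-> q3 -0-> q5 -0-> q3 -1-> q0 -1-> q1 -0-> q3 -0-> q5 -0-> q3 -0-> q5 -0-> q3 -1-> q0 -1-> q1 -1-> q3 -1-> q0 -1-> q1 -0-> q3 -1-> q0

q0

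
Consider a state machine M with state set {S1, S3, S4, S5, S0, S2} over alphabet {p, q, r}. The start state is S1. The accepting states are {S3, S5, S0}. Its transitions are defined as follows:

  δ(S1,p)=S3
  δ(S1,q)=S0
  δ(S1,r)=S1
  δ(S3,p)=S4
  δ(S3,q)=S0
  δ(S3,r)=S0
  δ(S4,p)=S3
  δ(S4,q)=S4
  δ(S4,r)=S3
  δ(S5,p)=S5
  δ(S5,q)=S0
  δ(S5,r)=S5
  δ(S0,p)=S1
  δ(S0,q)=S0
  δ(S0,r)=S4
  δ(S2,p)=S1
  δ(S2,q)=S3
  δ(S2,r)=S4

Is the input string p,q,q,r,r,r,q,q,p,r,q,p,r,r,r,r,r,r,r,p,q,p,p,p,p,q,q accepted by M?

Yes

Trace: S1 -p-> S3 -q-> S0 -q-> S0 -r-> S4 -r-> S3 -r-> S0 -q-> S0 -q-> S0 -p-> S1 -r-> S1 -q-> S0 -p-> S1 -r-> S1 -r-> S1 -r-> S1 -r-> S1 -r-> S1 -r-> S1 -r-> S1 -p-> S3 -q-> S0 -p-> S1 -p-> S3 -p-> S4 -p-> S3 -q-> S0 -q-> S0
End state S0 is accepting.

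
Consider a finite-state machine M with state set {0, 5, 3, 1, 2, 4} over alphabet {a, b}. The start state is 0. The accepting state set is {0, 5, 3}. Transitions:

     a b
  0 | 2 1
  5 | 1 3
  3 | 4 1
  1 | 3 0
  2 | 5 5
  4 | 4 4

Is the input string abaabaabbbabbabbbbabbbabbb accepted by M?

start at 0
read 'a': 0 → 2
read 'b': 2 → 5
read 'a': 5 → 1
read 'a': 1 → 3
read 'b': 3 → 1
read 'a': 1 → 3
read 'a': 3 → 4
read 'b': 4 → 4
read 'b': 4 → 4
read 'b': 4 → 4
read 'a': 4 → 4
read 'b': 4 → 4
read 'b': 4 → 4
read 'a': 4 → 4
read 'b': 4 → 4
read 'b': 4 → 4
read 'b': 4 → 4
read 'b': 4 → 4
read 'a': 4 → 4
read 'b': 4 → 4
read 'b': 4 → 4
read 'b': 4 → 4
read 'a': 4 → 4
read 'b': 4 → 4
read 'b': 4 → 4
read 'b': 4 → 4
End state 4 is not accepting.

No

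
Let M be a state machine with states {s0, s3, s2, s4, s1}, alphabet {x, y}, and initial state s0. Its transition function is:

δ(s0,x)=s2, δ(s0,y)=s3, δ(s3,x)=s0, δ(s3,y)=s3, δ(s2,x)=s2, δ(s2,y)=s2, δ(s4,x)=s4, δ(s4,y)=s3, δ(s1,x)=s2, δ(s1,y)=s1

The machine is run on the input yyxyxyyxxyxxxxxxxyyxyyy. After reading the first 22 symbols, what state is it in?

s2

s0 → s3 → s3 → s0 → s3 → s0 → s3 → s3 → s0 → s2 → s2 → s2 → s2 → s2 → s2 → s2 → s2 → s2 → s2 → s2 → s2 → s2 → s2
After 22 symbols: s2.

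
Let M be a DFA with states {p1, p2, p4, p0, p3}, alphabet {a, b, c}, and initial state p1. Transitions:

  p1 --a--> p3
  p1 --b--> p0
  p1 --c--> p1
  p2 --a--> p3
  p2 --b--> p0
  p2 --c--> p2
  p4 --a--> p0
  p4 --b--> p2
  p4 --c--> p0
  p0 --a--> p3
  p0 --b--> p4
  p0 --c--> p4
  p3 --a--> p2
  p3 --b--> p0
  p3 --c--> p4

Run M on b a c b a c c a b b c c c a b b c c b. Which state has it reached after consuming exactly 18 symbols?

Trace: p1 -b-> p0 -a-> p3 -c-> p4 -b-> p2 -a-> p3 -c-> p4 -c-> p0 -a-> p3 -b-> p0 -b-> p4 -c-> p0 -c-> p4 -c-> p0 -a-> p3 -b-> p0 -b-> p4 -c-> p0 -c-> p4
After 18 symbols: p4.

p4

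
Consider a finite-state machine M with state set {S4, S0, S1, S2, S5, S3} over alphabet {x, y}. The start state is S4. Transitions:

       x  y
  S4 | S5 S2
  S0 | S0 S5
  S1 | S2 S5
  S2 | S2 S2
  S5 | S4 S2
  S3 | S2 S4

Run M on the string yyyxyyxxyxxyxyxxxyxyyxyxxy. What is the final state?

start at S4
read 'y': S4 → S2
read 'y': S2 → S2
read 'y': S2 → S2
read 'x': S2 → S2
read 'y': S2 → S2
read 'y': S2 → S2
read 'x': S2 → S2
read 'x': S2 → S2
read 'y': S2 → S2
read 'x': S2 → S2
read 'x': S2 → S2
read 'y': S2 → S2
read 'x': S2 → S2
read 'y': S2 → S2
read 'x': S2 → S2
read 'x': S2 → S2
read 'x': S2 → S2
read 'y': S2 → S2
read 'x': S2 → S2
read 'y': S2 → S2
read 'y': S2 → S2
read 'x': S2 → S2
read 'y': S2 → S2
read 'x': S2 → S2
read 'x': S2 → S2
read 'y': S2 → S2

S2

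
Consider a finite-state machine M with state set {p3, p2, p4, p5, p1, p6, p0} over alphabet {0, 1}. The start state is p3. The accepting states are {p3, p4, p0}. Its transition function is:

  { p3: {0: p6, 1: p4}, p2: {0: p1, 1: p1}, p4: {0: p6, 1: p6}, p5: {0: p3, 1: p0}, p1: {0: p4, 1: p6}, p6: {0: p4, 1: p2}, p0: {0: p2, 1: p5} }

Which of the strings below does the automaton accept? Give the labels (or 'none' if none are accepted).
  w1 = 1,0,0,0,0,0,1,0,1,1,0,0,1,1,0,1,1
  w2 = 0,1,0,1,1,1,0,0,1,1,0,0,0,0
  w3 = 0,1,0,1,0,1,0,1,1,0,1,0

w3

w1: Trace: p3 -1-> p4 -0-> p6 -0-> p4 -0-> p6 -0-> p4 -0-> p6 -1-> p2 -0-> p1 -1-> p6 -1-> p2 -0-> p1 -0-> p4 -1-> p6 -1-> p2 -0-> p1 -1-> p6 -1-> p2  → end p2, rejected
w2: Trace: p3 -0-> p6 -1-> p2 -0-> p1 -1-> p6 -1-> p2 -1-> p1 -0-> p4 -0-> p6 -1-> p2 -1-> p1 -0-> p4 -0-> p6 -0-> p4 -0-> p6  → end p6, rejected
w3: Trace: p3 -0-> p6 -1-> p2 -0-> p1 -1-> p6 -0-> p4 -1-> p6 -0-> p4 -1-> p6 -1-> p2 -0-> p1 -1-> p6 -0-> p4  → end p4, accepted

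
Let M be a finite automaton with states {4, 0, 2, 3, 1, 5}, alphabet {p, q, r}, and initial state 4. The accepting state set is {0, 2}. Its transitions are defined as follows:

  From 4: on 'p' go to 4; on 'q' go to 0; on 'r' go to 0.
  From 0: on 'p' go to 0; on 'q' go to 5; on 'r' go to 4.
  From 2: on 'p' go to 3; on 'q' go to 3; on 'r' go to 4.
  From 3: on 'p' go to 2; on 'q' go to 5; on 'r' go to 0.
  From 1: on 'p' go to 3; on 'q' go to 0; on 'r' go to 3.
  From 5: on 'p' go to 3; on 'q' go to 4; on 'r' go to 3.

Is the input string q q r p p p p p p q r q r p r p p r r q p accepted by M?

start at 4
read 'q': 4 → 0
read 'q': 0 → 5
read 'r': 5 → 3
read 'p': 3 → 2
read 'p': 2 → 3
read 'p': 3 → 2
read 'p': 2 → 3
read 'p': 3 → 2
read 'p': 2 → 3
read 'q': 3 → 5
read 'r': 5 → 3
read 'q': 3 → 5
read 'r': 5 → 3
read 'p': 3 → 2
read 'r': 2 → 4
read 'p': 4 → 4
read 'p': 4 → 4
read 'r': 4 → 0
read 'r': 0 → 4
read 'q': 4 → 0
read 'p': 0 → 0
End state 0 is accepting.

Yes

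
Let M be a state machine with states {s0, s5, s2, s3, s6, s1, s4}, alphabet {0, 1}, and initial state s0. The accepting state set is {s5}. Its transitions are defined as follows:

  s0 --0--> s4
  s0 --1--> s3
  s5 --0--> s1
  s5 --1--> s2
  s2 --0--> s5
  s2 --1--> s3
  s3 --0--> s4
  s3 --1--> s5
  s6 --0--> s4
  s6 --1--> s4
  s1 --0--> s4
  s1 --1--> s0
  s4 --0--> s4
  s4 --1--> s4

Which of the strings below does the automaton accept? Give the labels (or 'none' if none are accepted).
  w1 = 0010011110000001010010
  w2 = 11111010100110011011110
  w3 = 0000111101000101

none

w1:
  start at s0
  read '0': s0 → s4
  read '0': s4 → s4
  read '1': s4 → s4
  read '0': s4 → s4
  read '0': s4 → s4
  read '1': s4 → s4
  read '1': s4 → s4
  read '1': s4 → s4
  read '1': s4 → s4
  read '0': s4 → s4
  read '0': s4 → s4
  read '0': s4 → s4
  read '0': s4 → s4
  read '0': s4 → s4
  read '0': s4 → s4
  read '1': s4 → s4
  read '0': s4 → s4
  read '1': s4 → s4
  read '0': s4 → s4
  read '0': s4 → s4
  read '1': s4 → s4
  read '0': s4 → s4
  end s4, rejected
w2:
  start at s0
  read '1': s0 → s3
  read '1': s3 → s5
  read '1': s5 → s2
  read '1': s2 → s3
  read '1': s3 → s5
  read '0': s5 → s1
  read '1': s1 → s0
  read '0': s0 → s4
  read '1': s4 → s4
  read '0': s4 → s4
  read '0': s4 → s4
  read '1': s4 → s4
  read '1': s4 → s4
  read '0': s4 → s4
  read '0': s4 → s4
  read '1': s4 → s4
  read '1': s4 → s4
  read '0': s4 → s4
  read '1': s4 → s4
  read '1': s4 → s4
  read '1': s4 → s4
  read '1': s4 → s4
  read '0': s4 → s4
  end s4, rejected
w3:
  start at s0
  read '0': s0 → s4
  read '0': s4 → s4
  read '0': s4 → s4
  read '0': s4 → s4
  read '1': s4 → s4
  read '1': s4 → s4
  read '1': s4 → s4
  read '1': s4 → s4
  read '0': s4 → s4
  read '1': s4 → s4
  read '0': s4 → s4
  read '0': s4 → s4
  read '0': s4 → s4
  read '1': s4 → s4
  read '0': s4 → s4
  read '1': s4 → s4
  end s4, rejected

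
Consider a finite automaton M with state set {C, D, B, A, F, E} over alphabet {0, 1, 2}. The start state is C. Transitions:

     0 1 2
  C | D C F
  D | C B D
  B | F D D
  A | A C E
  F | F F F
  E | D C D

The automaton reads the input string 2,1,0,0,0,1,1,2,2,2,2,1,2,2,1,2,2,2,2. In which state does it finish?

F

start at C
read '2': C → F
read '1': F → F
read '0': F → F
read '0': F → F
read '0': F → F
read '1': F → F
read '1': F → F
read '2': F → F
read '2': F → F
read '2': F → F
read '2': F → F
read '1': F → F
read '2': F → F
read '2': F → F
read '1': F → F
read '2': F → F
read '2': F → F
read '2': F → F
read '2': F → F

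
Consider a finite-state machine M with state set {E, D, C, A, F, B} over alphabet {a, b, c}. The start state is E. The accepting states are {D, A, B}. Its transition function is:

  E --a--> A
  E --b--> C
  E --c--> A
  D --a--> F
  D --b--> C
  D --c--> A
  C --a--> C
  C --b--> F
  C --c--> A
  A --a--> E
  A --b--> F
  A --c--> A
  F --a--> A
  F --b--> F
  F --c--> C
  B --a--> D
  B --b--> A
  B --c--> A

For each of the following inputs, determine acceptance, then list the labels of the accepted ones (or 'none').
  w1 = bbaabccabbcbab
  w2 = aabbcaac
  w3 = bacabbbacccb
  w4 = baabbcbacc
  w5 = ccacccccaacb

w1: Trace: E -b-> C -b-> F -a-> A -a-> E -b-> C -c-> A -c-> A -a-> E -b-> C -b-> F -c-> C -b-> F -a-> A -b-> F  → end F, rejected
w2: Trace: E -a-> A -a-> E -b-> C -b-> F -c-> C -a-> C -a-> C -c-> A  → end A, accepted
w3: Trace: E -b-> C -a-> C -c-> A -a-> E -b-> C -b-> F -b-> F -a-> A -c-> A -c-> A -c-> A -b-> F  → end F, rejected
w4: Trace: E -b-> C -a-> C -a-> C -b-> F -b-> F -c-> C -b-> F -a-> A -c-> A -c-> A  → end A, accepted
w5: Trace: E -c-> A -c-> A -a-> E -c-> A -c-> A -c-> A -c-> A -c-> A -a-> E -a-> A -c-> A -b-> F  → end F, rejected

w2, w4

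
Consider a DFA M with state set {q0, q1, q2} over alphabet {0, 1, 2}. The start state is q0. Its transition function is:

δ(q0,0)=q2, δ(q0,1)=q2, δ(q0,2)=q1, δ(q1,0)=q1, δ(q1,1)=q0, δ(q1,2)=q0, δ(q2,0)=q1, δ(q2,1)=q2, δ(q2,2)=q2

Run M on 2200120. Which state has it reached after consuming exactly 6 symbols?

Trace: q0 -2-> q1 -2-> q0 -0-> q2 -0-> q1 -1-> q0 -2-> q1
After 6 symbols: q1.

q1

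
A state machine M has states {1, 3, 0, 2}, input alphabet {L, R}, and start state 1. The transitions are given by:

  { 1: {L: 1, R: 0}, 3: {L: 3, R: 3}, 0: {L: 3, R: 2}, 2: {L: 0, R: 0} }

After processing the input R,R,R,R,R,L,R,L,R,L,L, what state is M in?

Trace: 1 -R-> 0 -R-> 2 -R-> 0 -R-> 2 -R-> 0 -L-> 3 -R-> 3 -L-> 3 -R-> 3 -L-> 3 -L-> 3

3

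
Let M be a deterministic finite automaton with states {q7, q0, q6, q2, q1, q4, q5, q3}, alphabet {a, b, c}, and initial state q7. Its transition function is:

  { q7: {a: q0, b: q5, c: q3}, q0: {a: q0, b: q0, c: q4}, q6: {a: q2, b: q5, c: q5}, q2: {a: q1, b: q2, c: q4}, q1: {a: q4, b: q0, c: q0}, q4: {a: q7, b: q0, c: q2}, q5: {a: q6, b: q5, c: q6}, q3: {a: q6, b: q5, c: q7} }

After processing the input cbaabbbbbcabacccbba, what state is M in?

q6

Trace: q7 -c-> q3 -b-> q5 -a-> q6 -a-> q2 -b-> q2 -b-> q2 -b-> q2 -b-> q2 -b-> q2 -c-> q4 -a-> q7 -b-> q5 -a-> q6 -c-> q5 -c-> q6 -c-> q5 -b-> q5 -b-> q5 -a-> q6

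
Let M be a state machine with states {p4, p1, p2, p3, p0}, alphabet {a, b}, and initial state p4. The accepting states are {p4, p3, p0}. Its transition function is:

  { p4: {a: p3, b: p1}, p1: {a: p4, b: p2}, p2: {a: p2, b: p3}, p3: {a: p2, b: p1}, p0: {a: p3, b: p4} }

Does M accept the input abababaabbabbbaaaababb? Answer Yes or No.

No

Trace: p4 -a-> p3 -b-> p1 -a-> p4 -b-> p1 -a-> p4 -b-> p1 -a-> p4 -a-> p3 -b-> p1 -b-> p2 -a-> p2 -b-> p3 -b-> p1 -b-> p2 -a-> p2 -a-> p2 -a-> p2 -a-> p2 -b-> p3 -a-> p2 -b-> p3 -b-> p1
End state p1 is not accepting.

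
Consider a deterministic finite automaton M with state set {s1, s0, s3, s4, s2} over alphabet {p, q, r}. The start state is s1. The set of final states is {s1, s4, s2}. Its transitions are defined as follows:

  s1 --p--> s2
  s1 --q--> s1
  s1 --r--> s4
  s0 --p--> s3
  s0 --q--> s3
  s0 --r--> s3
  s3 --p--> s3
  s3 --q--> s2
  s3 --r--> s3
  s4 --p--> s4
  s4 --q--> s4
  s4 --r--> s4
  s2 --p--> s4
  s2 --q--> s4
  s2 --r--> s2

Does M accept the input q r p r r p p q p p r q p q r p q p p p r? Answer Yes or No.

Trace: s1 -q-> s1 -r-> s4 -p-> s4 -r-> s4 -r-> s4 -p-> s4 -p-> s4 -q-> s4 -p-> s4 -p-> s4 -r-> s4 -q-> s4 -p-> s4 -q-> s4 -r-> s4 -p-> s4 -q-> s4 -p-> s4 -p-> s4 -p-> s4 -r-> s4
End state s4 is accepting.

Yes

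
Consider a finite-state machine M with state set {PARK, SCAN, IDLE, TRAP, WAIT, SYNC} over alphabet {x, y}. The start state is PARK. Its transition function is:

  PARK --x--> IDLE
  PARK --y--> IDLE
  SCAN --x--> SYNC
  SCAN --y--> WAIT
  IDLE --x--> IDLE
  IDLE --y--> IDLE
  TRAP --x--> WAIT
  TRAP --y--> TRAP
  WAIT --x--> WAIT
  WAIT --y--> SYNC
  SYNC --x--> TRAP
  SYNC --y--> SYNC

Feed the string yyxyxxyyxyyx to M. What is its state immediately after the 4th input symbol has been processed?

start at PARK
read 'y': PARK → IDLE
read 'y': IDLE → IDLE
read 'x': IDLE → IDLE
read 'y': IDLE → IDLE
After 4 symbols: IDLE.

IDLE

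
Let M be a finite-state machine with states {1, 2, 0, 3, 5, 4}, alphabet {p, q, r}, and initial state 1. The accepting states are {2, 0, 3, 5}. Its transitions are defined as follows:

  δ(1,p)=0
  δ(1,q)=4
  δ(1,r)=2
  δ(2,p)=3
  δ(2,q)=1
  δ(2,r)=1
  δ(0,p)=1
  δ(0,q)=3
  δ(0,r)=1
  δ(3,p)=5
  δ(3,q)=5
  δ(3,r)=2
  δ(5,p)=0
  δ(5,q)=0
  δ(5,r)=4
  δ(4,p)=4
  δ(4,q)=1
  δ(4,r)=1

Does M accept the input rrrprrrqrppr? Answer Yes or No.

Trace: 1 -r-> 2 -r-> 1 -r-> 2 -p-> 3 -r-> 2 -r-> 1 -r-> 2 -q-> 1 -r-> 2 -p-> 3 -p-> 5 -r-> 4
End state 4 is not accepting.

No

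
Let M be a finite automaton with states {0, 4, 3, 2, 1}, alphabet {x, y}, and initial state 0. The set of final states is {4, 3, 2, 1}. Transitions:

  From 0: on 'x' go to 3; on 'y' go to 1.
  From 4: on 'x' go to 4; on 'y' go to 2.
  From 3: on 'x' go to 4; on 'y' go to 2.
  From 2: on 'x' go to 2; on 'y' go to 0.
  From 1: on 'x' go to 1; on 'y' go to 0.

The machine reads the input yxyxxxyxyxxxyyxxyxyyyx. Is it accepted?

0 → 1 → 1 → 0 → 3 → 4 → 4 → 2 → 2 → 0 → 3 → 4 → 4 → 2 → 0 → 3 → 4 → 2 → 2 → 0 → 1 → 0 → 3
End state 3 is accepting.

Yes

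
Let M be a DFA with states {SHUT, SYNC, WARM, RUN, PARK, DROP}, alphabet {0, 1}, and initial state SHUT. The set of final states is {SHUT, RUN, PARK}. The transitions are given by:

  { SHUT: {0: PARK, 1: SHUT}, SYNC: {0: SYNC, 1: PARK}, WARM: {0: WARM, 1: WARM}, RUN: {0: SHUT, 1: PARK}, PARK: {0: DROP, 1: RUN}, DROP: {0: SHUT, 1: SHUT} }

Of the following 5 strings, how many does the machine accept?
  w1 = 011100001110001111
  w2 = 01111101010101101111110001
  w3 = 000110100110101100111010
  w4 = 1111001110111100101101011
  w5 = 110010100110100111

5

w1:
  start at SHUT
  read '0': SHUT → PARK
  read '1': PARK → RUN
  read '1': RUN → PARK
  read '1': PARK → RUN
  read '0': RUN → SHUT
  read '0': SHUT → PARK
  read '0': PARK → DROP
  read '0': DROP → SHUT
  read '1': SHUT → SHUT
  read '1': SHUT → SHUT
  read '1': SHUT → SHUT
  read '0': SHUT → PARK
  read '0': PARK → DROP
  read '0': DROP → SHUT
  read '1': SHUT → SHUT
  read '1': SHUT → SHUT
  read '1': SHUT → SHUT
  read '1': SHUT → SHUT
  end SHUT, accepted
w2:
  start at SHUT
  read '0': SHUT → PARK
  read '1': PARK → RUN
  read '1': RUN → PARK
  read '1': PARK → RUN
  read '1': RUN → PARK
  read '1': PARK → RUN
  read '0': RUN → SHUT
  read '1': SHUT → SHUT
  read '0': SHUT → PARK
  read '1': PARK → RUN
  read '0': RUN → SHUT
  read '1': SHUT → SHUT
  read '0': SHUT → PARK
  read '1': PARK → RUN
  read '1': RUN → PARK
  read '0': PARK → DROP
  read '1': DROP → SHUT
  read '1': SHUT → SHUT
  read '1': SHUT → SHUT
  read '1': SHUT → SHUT
  read '1': SHUT → SHUT
  read '1': SHUT → SHUT
  read '0': SHUT → PARK
  read '0': PARK → DROP
  read '0': DROP → SHUT
  read '1': SHUT → SHUT
  end SHUT, accepted
w3:
  start at SHUT
  read '0': SHUT → PARK
  read '0': PARK → DROP
  read '0': DROP → SHUT
  read '1': SHUT → SHUT
  read '1': SHUT → SHUT
  read '0': SHUT → PARK
  read '1': PARK → RUN
  read '0': RUN → SHUT
  read '0': SHUT → PARK
  read '1': PARK → RUN
  read '1': RUN → PARK
  read '0': PARK → DROP
  read '1': DROP → SHUT
  read '0': SHUT → PARK
  read '1': PARK → RUN
  read '1': RUN → PARK
  read '0': PARK → DROP
  read '0': DROP → SHUT
  read '1': SHUT → SHUT
  read '1': SHUT → SHUT
  read '1': SHUT → SHUT
  read '0': SHUT → PARK
  read '1': PARK → RUN
  read '0': RUN → SHUT
  end SHUT, accepted
w4:
  start at SHUT
  read '1': SHUT → SHUT
  read '1': SHUT → SHUT
  read '1': SHUT → SHUT
  read '1': SHUT → SHUT
  read '0': SHUT → PARK
  read '0': PARK → DROP
  read '1': DROP → SHUT
  read '1': SHUT → SHUT
  read '1': SHUT → SHUT
  read '0': SHUT → PARK
  read '1': PARK → RUN
  read '1': RUN → PARK
  read '1': PARK → RUN
  read '1': RUN → PARK
  read '0': PARK → DROP
  read '0': DROP → SHUT
  read '1': SHUT → SHUT
  read '0': SHUT → PARK
  read '1': PARK → RUN
  read '1': RUN → PARK
  read '0': PARK → DROP
  read '1': DROP → SHUT
  read '0': SHUT → PARK
  read '1': PARK → RUN
  read '1': RUN → PARK
  end PARK, accepted
w5:
  start at SHUT
  read '1': SHUT → SHUT
  read '1': SHUT → SHUT
  read '0': SHUT → PARK
  read '0': PARK → DROP
  read '1': DROP → SHUT
  read '0': SHUT → PARK
  read '1': PARK → RUN
  read '0': RUN → SHUT
  read '0': SHUT → PARK
  read '1': PARK → RUN
  read '1': RUN → PARK
  read '0': PARK → DROP
  read '1': DROP → SHUT
  read '0': SHUT → PARK
  read '0': PARK → DROP
  read '1': DROP → SHUT
  read '1': SHUT → SHUT
  read '1': SHUT → SHUT
  end SHUT, accepted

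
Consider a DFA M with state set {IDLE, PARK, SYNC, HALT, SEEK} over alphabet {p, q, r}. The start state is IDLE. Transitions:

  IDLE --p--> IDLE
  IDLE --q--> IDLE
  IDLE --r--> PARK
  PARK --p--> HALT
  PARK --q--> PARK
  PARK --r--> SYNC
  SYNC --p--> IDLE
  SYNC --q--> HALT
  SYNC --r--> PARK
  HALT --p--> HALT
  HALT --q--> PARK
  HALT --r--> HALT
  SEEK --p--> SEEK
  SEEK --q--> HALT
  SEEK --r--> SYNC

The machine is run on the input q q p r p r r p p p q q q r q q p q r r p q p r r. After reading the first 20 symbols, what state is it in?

PARK

start at IDLE
read 'q': IDLE → IDLE
read 'q': IDLE → IDLE
read 'p': IDLE → IDLE
read 'r': IDLE → PARK
read 'p': PARK → HALT
read 'r': HALT → HALT
read 'r': HALT → HALT
read 'p': HALT → HALT
read 'p': HALT → HALT
read 'p': HALT → HALT
read 'q': HALT → PARK
read 'q': PARK → PARK
read 'q': PARK → PARK
read 'r': PARK → SYNC
read 'q': SYNC → HALT
read 'q': HALT → PARK
read 'p': PARK → HALT
read 'q': HALT → PARK
read 'r': PARK → SYNC
read 'r': SYNC → PARK
After 20 symbols: PARK.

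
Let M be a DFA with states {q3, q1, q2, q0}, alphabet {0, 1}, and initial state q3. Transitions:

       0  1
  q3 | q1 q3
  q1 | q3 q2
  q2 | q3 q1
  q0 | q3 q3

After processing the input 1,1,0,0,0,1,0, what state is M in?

q3

q3 → q3 → q3 → q1 → q3 → q1 → q2 → q3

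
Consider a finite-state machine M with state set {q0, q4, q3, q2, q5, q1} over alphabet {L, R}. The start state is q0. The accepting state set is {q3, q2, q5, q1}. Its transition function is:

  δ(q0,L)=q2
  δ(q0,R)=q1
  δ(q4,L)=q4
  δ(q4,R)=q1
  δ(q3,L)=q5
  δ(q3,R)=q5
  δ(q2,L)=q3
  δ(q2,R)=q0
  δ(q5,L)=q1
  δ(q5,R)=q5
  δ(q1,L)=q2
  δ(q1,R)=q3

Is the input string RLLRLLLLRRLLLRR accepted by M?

start at q0
read 'R': q0 → q1
read 'L': q1 → q2
read 'L': q2 → q3
read 'R': q3 → q5
read 'L': q5 → q1
read 'L': q1 → q2
read 'L': q2 → q3
read 'L': q3 → q5
read 'R': q5 → q5
read 'R': q5 → q5
read 'L': q5 → q1
read 'L': q1 → q2
read 'L': q2 → q3
read 'R': q3 → q5
read 'R': q5 → q5
End state q5 is accepting.

Yes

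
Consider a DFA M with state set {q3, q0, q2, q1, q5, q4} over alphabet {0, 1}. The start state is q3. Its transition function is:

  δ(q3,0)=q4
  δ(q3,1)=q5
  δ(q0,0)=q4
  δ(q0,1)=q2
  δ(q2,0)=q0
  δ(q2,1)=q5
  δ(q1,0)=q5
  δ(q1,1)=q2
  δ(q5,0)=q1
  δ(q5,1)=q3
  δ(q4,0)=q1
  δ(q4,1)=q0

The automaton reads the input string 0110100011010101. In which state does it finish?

q2

start at q3
read '0': q3 → q4
read '1': q4 → q0
read '1': q0 → q2
read '0': q2 → q0
read '1': q0 → q2
read '0': q2 → q0
read '0': q0 → q4
read '0': q4 → q1
read '1': q1 → q2
read '1': q2 → q5
read '0': q5 → q1
read '1': q1 → q2
read '0': q2 → q0
read '1': q0 → q2
read '0': q2 → q0
read '1': q0 → q2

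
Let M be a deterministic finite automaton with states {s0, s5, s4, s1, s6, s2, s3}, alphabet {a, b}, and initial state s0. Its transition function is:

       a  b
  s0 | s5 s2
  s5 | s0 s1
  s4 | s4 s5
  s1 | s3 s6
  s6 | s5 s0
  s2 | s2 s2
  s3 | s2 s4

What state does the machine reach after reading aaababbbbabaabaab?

start at s0
read 'a': s0 → s5
read 'a': s5 → s0
read 'a': s0 → s5
read 'b': s5 → s1
read 'a': s1 → s3
read 'b': s3 → s4
read 'b': s4 → s5
read 'b': s5 → s1
read 'b': s1 → s6
read 'a': s6 → s5
read 'b': s5 → s1
read 'a': s1 → s3
read 'a': s3 → s2
read 'b': s2 → s2
read 'a': s2 → s2
read 'a': s2 → s2
read 'b': s2 → s2

s2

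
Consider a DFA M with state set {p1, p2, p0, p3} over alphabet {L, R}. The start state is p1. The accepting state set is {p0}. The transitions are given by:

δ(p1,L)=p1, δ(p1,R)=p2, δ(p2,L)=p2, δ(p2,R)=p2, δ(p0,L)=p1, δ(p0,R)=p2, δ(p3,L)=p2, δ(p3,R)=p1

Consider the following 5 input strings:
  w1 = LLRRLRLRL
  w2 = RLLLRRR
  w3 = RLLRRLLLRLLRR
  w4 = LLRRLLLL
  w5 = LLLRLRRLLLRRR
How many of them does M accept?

0

w1: Trace: p1 -L-> p1 -L-> p1 -R-> p2 -R-> p2 -L-> p2 -R-> p2 -L-> p2 -R-> p2 -L-> p2  → end p2, rejected
w2: Trace: p1 -R-> p2 -L-> p2 -L-> p2 -L-> p2 -R-> p2 -R-> p2 -R-> p2  → end p2, rejected
w3: Trace: p1 -R-> p2 -L-> p2 -L-> p2 -R-> p2 -R-> p2 -L-> p2 -L-> p2 -L-> p2 -R-> p2 -L-> p2 -L-> p2 -R-> p2 -R-> p2  → end p2, rejected
w4: Trace: p1 -L-> p1 -L-> p1 -R-> p2 -R-> p2 -L-> p2 -L-> p2 -L-> p2 -L-> p2  → end p2, rejected
w5: Trace: p1 -L-> p1 -L-> p1 -L-> p1 -R-> p2 -L-> p2 -R-> p2 -R-> p2 -L-> p2 -L-> p2 -L-> p2 -R-> p2 -R-> p2 -R-> p2  → end p2, rejected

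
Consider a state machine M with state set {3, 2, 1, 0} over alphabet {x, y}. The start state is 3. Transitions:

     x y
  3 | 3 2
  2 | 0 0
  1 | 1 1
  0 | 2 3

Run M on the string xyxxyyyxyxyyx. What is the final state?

2

start at 3
read 'x': 3 → 3
read 'y': 3 → 2
read 'x': 2 → 0
read 'x': 0 → 2
read 'y': 2 → 0
read 'y': 0 → 3
read 'y': 3 → 2
read 'x': 2 → 0
read 'y': 0 → 3
read 'x': 3 → 3
read 'y': 3 → 2
read 'y': 2 → 0
read 'x': 0 → 2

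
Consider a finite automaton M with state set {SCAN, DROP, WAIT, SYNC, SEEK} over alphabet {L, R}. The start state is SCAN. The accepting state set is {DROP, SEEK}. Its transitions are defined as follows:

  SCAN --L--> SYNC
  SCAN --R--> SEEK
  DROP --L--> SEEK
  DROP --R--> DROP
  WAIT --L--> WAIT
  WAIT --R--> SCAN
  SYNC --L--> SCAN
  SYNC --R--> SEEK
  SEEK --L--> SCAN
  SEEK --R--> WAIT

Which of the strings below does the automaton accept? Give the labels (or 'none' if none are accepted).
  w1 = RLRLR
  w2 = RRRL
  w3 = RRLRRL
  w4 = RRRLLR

w1, w4

w1: Trace: SCAN -R-> SEEK -L-> SCAN -R-> SEEK -L-> SCAN -R-> SEEK  → end SEEK, accepted
w2: Trace: SCAN -R-> SEEK -R-> WAIT -R-> SCAN -L-> SYNC  → end SYNC, rejected
w3: Trace: SCAN -R-> SEEK -R-> WAIT -L-> WAIT -R-> SCAN -R-> SEEK -L-> SCAN  → end SCAN, rejected
w4: Trace: SCAN -R-> SEEK -R-> WAIT -R-> SCAN -L-> SYNC -L-> SCAN -R-> SEEK  → end SEEK, accepted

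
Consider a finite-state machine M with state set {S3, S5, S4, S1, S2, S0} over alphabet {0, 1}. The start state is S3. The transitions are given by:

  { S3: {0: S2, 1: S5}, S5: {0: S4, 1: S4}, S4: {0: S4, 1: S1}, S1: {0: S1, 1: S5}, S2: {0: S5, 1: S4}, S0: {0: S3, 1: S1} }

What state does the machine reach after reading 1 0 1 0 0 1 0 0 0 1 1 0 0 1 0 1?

Trace: S3 -1-> S5 -0-> S4 -1-> S1 -0-> S1 -0-> S1 -1-> S5 -0-> S4 -0-> S4 -0-> S4 -1-> S1 -1-> S5 -0-> S4 -0-> S4 -1-> S1 -0-> S1 -1-> S5

S5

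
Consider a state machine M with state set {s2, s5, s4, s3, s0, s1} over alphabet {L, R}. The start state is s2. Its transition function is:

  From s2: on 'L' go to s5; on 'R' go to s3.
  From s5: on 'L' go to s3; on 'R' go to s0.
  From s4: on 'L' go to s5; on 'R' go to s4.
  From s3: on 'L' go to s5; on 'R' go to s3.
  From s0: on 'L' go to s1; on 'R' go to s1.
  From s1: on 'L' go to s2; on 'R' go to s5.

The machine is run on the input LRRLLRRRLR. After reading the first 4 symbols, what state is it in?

s2

start at s2
read 'L': s2 → s5
read 'R': s5 → s0
read 'R': s0 → s1
read 'L': s1 → s2
After 4 symbols: s2.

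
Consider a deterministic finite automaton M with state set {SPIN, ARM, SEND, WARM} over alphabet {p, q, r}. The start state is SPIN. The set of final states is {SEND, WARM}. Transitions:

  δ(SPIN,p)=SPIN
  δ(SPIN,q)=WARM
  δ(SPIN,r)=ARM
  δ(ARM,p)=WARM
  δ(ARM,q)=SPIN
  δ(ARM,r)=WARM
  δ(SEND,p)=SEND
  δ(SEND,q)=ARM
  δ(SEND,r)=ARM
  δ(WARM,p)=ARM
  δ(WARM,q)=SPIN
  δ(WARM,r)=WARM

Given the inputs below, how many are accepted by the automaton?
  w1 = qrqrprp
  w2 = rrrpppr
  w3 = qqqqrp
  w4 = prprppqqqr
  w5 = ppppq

w1: SPIN → WARM → WARM → SPIN → ARM → WARM → WARM → ARM  → end ARM, rejected
w2: SPIN → ARM → WARM → WARM → ARM → WARM → ARM → WARM  → end WARM, accepted
w3: SPIN → WARM → SPIN → WARM → SPIN → ARM → WARM  → end WARM, accepted
w4: SPIN → SPIN → ARM → WARM → WARM → ARM → WARM → SPIN → WARM → SPIN → ARM  → end ARM, rejected
w5: SPIN → SPIN → SPIN → SPIN → SPIN → WARM  → end WARM, accepted

3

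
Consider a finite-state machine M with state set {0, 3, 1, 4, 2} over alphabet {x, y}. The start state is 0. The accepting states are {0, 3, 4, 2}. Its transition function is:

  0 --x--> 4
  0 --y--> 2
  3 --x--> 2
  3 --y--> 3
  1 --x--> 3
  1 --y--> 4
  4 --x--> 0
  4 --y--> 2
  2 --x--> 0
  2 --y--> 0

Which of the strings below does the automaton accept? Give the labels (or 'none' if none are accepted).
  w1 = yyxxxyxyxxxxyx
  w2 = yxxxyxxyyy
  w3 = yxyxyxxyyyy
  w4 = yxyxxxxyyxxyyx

w1:
  start at 0
  read 'y': 0 → 2
  read 'y': 2 → 0
  read 'x': 0 → 4
  read 'x': 4 → 0
  read 'x': 0 → 4
  read 'y': 4 → 2
  read 'x': 2 → 0
  read 'y': 0 → 2
  read 'x': 2 → 0
  read 'x': 0 → 4
  read 'x': 4 → 0
  read 'x': 0 → 4
  read 'y': 4 → 2
  read 'x': 2 → 0
  end 0, accepted
w2:
  start at 0
  read 'y': 0 → 2
  read 'x': 2 → 0
  read 'x': 0 → 4
  read 'x': 4 → 0
  read 'y': 0 → 2
  read 'x': 2 → 0
  read 'x': 0 → 4
  read 'y': 4 → 2
  read 'y': 2 → 0
  read 'y': 0 → 2
  end 2, accepted
w3:
  start at 0
  read 'y': 0 → 2
  read 'x': 2 → 0
  read 'y': 0 → 2
  read 'x': 2 → 0
  read 'y': 0 → 2
  read 'x': 2 → 0
  read 'x': 0 → 4
  read 'y': 4 → 2
  read 'y': 2 → 0
  read 'y': 0 → 2
  read 'y': 2 → 0
  end 0, accepted
w4:
  start at 0
  read 'y': 0 → 2
  read 'x': 2 → 0
  read 'y': 0 → 2
  read 'x': 2 → 0
  read 'x': 0 → 4
  read 'x': 4 → 0
  read 'x': 0 → 4
  read 'y': 4 → 2
  read 'y': 2 → 0
  read 'x': 0 → 4
  read 'x': 4 → 0
  read 'y': 0 → 2
  read 'y': 2 → 0
  read 'x': 0 → 4
  end 4, accepted

w1, w2, w3, w4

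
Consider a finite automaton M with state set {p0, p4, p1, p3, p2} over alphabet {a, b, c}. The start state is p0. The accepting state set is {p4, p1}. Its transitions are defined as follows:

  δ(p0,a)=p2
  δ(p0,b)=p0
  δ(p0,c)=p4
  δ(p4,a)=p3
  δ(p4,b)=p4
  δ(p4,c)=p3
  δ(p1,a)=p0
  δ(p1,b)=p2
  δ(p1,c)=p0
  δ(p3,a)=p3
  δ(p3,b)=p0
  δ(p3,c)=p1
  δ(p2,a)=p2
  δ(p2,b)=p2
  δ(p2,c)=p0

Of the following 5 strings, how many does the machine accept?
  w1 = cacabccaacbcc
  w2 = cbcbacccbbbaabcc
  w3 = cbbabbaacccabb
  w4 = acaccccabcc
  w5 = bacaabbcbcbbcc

3

w1:
  start at p0
  read 'c': p0 → p4
  read 'a': p4 → p3
  read 'c': p3 → p1
  read 'a': p1 → p0
  read 'b': p0 → p0
  read 'c': p0 → p4
  read 'c': p4 → p3
  read 'a': p3 → p3
  read 'a': p3 → p3
  read 'c': p3 → p1
  read 'b': p1 → p2
  read 'c': p2 → p0
  read 'c': p0 → p4
  end p4, accepted
w2:
  start at p0
  read 'c': p0 → p4
  read 'b': p4 → p4
  read 'c': p4 → p3
  read 'b': p3 → p0
  read 'a': p0 → p2
  read 'c': p2 → p0
  read 'c': p0 → p4
  read 'c': p4 → p3
  read 'b': p3 → p0
  read 'b': p0 → p0
  read 'b': p0 → p0
  read 'a': p0 → p2
  read 'a': p2 → p2
  read 'b': p2 → p2
  read 'c': p2 → p0
  read 'c': p0 → p4
  end p4, accepted
w3:
  start at p0
  read 'c': p0 → p4
  read 'b': p4 → p4
  read 'b': p4 → p4
  read 'a': p4 → p3
  read 'b': p3 → p0
  read 'b': p0 → p0
  read 'a': p0 → p2
  read 'a': p2 → p2
  read 'c': p2 → p0
  read 'c': p0 → p4
  read 'c': p4 → p3
  read 'a': p3 → p3
  read 'b': p3 → p0
  read 'b': p0 → p0
  end p0, rejected
w4:
  start at p0
  read 'a': p0 → p2
  read 'c': p2 → p0
  read 'a': p0 → p2
  read 'c': p2 → p0
  read 'c': p0 → p4
  read 'c': p4 → p3
  read 'c': p3 → p1
  read 'a': p1 → p0
  read 'b': p0 → p0
  read 'c': p0 → p4
  read 'c': p4 → p3
  end p3, rejected
w5:
  start at p0
  read 'b': p0 → p0
  read 'a': p0 → p2
  read 'c': p2 → p0
  read 'a': p0 → p2
  read 'a': p2 → p2
  read 'b': p2 → p2
  read 'b': p2 → p2
  read 'c': p2 → p0
  read 'b': p0 → p0
  read 'c': p0 → p4
  read 'b': p4 → p4
  read 'b': p4 → p4
  read 'c': p4 → p3
  read 'c': p3 → p1
  end p1, accepted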